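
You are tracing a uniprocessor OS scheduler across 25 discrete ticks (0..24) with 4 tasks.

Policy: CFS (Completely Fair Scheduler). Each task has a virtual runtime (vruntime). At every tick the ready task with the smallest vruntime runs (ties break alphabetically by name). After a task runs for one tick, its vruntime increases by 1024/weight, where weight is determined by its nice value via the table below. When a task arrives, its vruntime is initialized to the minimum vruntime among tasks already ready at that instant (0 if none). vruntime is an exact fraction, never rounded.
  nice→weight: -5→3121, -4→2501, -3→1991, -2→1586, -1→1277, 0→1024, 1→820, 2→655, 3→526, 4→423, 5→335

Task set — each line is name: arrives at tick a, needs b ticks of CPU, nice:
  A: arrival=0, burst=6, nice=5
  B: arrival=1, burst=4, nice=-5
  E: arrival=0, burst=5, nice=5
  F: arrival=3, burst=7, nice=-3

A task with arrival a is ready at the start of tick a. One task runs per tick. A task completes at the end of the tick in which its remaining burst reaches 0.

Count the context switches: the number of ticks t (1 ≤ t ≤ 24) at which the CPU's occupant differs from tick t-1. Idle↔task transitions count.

context switches = 19

t=0: vr[A=0 E=0] → run A
t=1: vr[A=1024/335 B=0 E=0] → run B
t=2: vr[A=1024/335 B=1024/3121 E=0] → run E
t=3: vr[A=1024/335 B=1024/3121 E=1024/335 F=1024/3121] → run B
t=4: vr[A=1024/335 B=2048/3121 E=1024/335 F=1024/3121] → run F
t=5: vr[A=1024/335 B=2048/3121 E=1024/335 F=5234688/6213911] → run B
t=6: vr[A=1024/335 B=3072/3121 E=1024/335 F=5234688/6213911] → run F
t=7: vr[A=1024/335 B=3072/3121 E=1024/335 F=8430592/6213911] → run B
t=8: vr[A=1024/335 E=1024/335 F=8430592/6213911] → run F
t=9: vr[A=1024/335 E=1024/335 F=11626496/6213911] → run F
t=10: vr[A=1024/335 E=1024/335 F=14822400/6213911] → run F
t=11: vr[A=1024/335 E=1024/335 F=18018304/6213911] → run F
t=12: vr[A=1024/335 E=1024/335 F=21214208/6213911] → run A
t=13: vr[A=2048/335 E=1024/335 F=21214208/6213911] → run E
t=14: vr[A=2048/335 E=2048/335 F=21214208/6213911] → run F
t=15: vr[A=2048/335 E=2048/335] → run A
t=16: vr[A=3072/335 E=2048/335] → run E
t=17: vr[A=3072/335 E=3072/335] → run A
t=18: vr[A=4096/335 E=3072/335] → run E
t=19: vr[A=4096/335 E=4096/335] → run A
t=20: vr[A=1024/67 E=4096/335] → run E
t=21: vr[A=1024/67] → run A
t=22: (idle)
t=23: (idle)
t=24: (idle)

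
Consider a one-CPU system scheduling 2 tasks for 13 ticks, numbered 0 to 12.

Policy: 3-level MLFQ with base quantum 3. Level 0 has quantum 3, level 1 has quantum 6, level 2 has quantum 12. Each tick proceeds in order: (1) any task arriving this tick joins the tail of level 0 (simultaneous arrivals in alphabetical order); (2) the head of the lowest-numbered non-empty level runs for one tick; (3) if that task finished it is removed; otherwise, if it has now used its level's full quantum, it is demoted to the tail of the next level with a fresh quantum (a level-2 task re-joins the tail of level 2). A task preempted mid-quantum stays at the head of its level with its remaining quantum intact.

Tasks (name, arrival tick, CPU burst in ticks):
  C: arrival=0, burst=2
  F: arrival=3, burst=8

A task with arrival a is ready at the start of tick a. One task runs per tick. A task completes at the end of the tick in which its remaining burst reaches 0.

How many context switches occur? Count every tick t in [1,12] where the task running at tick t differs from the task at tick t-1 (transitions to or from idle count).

context switches = 3

t=0: L0/L1/L2 = C/-/- → run C
t=1: L0/L1/L2 = C/-/- → run C
t=2: (idle)
t=3: L0/L1/L2 = F/-/- → run F
t=4: L0/L1/L2 = F/-/- → run F
t=5: L0/L1/L2 = F/-/- → run F
t=6: L0/L1/L2 = -/F/- → run F
t=7: L0/L1/L2 = -/F/- → run F
t=8: L0/L1/L2 = -/F/- → run F
t=9: L0/L1/L2 = -/F/- → run F
t=10: L0/L1/L2 = -/F/- → run F
t=11: (idle)
t=12: (idle)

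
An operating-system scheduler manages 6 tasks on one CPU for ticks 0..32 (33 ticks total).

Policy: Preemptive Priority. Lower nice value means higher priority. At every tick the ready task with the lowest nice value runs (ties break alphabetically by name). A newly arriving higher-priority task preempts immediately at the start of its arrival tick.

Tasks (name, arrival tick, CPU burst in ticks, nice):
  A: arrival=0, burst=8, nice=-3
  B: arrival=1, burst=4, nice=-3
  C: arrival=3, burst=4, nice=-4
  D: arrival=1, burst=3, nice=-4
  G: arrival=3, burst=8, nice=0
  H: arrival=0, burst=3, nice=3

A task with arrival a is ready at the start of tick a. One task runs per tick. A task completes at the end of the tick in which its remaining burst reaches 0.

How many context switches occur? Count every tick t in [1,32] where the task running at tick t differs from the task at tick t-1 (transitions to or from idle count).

context switches = 8

t=0: ready={A,H} → run A
t=1: ready={A,B,D,H} → run D
t=2: ready={A,B,D,H} → run D
t=3: ready={A,B,C,D,G,H} → run C
t=4: ready={A,B,C,D,G,H} → run C
t=5: ready={A,B,C,D,G,H} → run C
t=6: ready={A,B,C,D,G,H} → run C
t=7: ready={A,B,D,G,H} → run D
t=8: ready={A,B,G,H} → run A
t=9: ready={A,B,G,H} → run A
t=10: ready={A,B,G,H} → run A
t=11: ready={A,B,G,H} → run A
t=12: ready={A,B,G,H} → run A
t=13: ready={A,B,G,H} → run A
t=14: ready={A,B,G,H} → run A
t=15: ready={B,G,H} → run B
t=16: ready={B,G,H} → run B
t=17: ready={B,G,H} → run B
t=18: ready={B,G,H} → run B
t=19: ready={G,H} → run G
t=20: ready={G,H} → run G
t=21: ready={G,H} → run G
t=22: ready={G,H} → run G
t=23: ready={G,H} → run G
t=24: ready={G,H} → run G
t=25: ready={G,H} → run G
t=26: ready={G,H} → run G
t=27: ready={H} → run H
t=28: ready={H} → run H
t=29: ready={H} → run H
t=30: (idle)
t=31: (idle)
t=32: (idle)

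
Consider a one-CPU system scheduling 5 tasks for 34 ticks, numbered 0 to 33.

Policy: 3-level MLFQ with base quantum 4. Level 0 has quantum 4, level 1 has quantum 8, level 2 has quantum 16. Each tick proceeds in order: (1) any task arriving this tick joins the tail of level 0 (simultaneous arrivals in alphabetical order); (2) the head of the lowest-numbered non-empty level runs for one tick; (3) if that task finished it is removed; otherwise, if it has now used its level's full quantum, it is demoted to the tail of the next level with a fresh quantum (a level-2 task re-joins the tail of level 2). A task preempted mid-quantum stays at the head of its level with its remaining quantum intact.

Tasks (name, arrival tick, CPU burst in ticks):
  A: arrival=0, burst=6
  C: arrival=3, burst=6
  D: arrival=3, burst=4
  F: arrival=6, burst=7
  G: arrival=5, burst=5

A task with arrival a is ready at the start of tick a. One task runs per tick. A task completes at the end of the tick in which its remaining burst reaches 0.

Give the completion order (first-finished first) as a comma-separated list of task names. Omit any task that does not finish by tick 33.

t=0: L0/L1/L2 = A/-/- → run A
t=1: L0/L1/L2 = A/-/- → run A
t=2: L0/L1/L2 = A/-/- → run A
t=3: L0/L1/L2 = ACD/-/- → run A
t=4: L0/L1/L2 = CD/A/- → run C
t=5: L0/L1/L2 = CDG/A/- → run C
t=6: L0/L1/L2 = CDGF/A/- → run C
t=7: L0/L1/L2 = CDGF/A/- → run C
t=8: L0/L1/L2 = DGF/AC/- → run D
t=9: L0/L1/L2 = DGF/AC/- → run D
t=10: L0/L1/L2 = DGF/AC/- → run D
t=11: L0/L1/L2 = DGF/AC/- → run D
t=12: L0/L1/L2 = GF/AC/- → run G
t=13: L0/L1/L2 = GF/AC/- → run G
t=14: L0/L1/L2 = GF/AC/- → run G
t=15: L0/L1/L2 = GF/AC/- → run G
t=16: L0/L1/L2 = F/ACG/- → run F
t=17: L0/L1/L2 = F/ACG/- → run F
t=18: L0/L1/L2 = F/ACG/- → run F
t=19: L0/L1/L2 = F/ACG/- → run F
t=20: L0/L1/L2 = -/ACGF/- → run A
t=21: L0/L1/L2 = -/ACGF/- → run A
t=22: L0/L1/L2 = -/CGF/- → run C
t=23: L0/L1/L2 = -/CGF/- → run C
t=24: L0/L1/L2 = -/GF/- → run G
t=25: L0/L1/L2 = -/F/- → run F
t=26: L0/L1/L2 = -/F/- → run F
t=27: L0/L1/L2 = -/F/- → run F
t=28: (idle)
t=29: (idle)
t=30: (idle)
t=31: (idle)
t=32: (idle)
t=33: (idle)

completion order = D, A, C, G, F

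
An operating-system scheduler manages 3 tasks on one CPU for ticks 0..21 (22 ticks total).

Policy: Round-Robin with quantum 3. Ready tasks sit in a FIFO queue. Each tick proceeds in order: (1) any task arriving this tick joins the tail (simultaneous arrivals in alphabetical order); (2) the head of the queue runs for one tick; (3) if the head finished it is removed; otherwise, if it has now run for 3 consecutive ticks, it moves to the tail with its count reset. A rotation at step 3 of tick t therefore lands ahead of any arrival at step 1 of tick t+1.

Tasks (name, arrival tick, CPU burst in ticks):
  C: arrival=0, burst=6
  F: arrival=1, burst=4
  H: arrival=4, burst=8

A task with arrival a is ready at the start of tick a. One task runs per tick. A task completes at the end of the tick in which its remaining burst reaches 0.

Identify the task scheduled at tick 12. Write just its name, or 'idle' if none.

running at tick 12 = F

t=0: queue=[C] q_used=0 → run C
t=1: queue=[C,F] q_used=1 → run C
t=2: queue=[C,F] q_used=2 → run C
t=3: queue=[F,C] q_used=0 → run F
t=4: queue=[F,C,H] q_used=1 → run F
t=5: queue=[F,C,H] q_used=2 → run F
t=6: queue=[C,H,F] q_used=0 → run C
t=7: queue=[C,H,F] q_used=1 → run C
t=8: queue=[C,H,F] q_used=2 → run C
t=9: queue=[H,F] q_used=0 → run H
t=10: queue=[H,F] q_used=1 → run H
t=11: queue=[H,F] q_used=2 → run H
t=12: queue=[F,H] q_used=0 → run F
t=13: queue=[H] q_used=0 → run H
t=14: queue=[H] q_used=1 → run H
t=15: queue=[H] q_used=2 → run H
t=16: queue=[H] q_used=0 → run H
t=17: queue=[H] q_used=1 → run H
t=18: (idle)
t=19: (idle)
t=20: (idle)
t=21: (idle)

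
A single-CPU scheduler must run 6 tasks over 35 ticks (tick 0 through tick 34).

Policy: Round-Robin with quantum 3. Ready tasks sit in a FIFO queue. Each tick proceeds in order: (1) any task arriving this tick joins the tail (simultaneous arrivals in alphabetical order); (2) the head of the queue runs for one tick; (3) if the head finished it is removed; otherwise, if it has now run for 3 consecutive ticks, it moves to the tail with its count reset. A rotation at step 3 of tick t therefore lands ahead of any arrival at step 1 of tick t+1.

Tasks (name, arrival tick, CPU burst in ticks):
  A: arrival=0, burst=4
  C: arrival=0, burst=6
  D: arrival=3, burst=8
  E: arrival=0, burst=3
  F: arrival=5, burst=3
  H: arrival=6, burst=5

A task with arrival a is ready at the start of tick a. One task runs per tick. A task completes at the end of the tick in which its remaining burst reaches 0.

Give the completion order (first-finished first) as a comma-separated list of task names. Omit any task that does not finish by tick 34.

t=0: queue=[A,C,E] q_used=0 → run A
t=1: queue=[A,C,E] q_used=1 → run A
t=2: queue=[A,C,E] q_used=2 → run A
t=3: queue=[C,E,A,D] q_used=0 → run C
t=4: queue=[C,E,A,D] q_used=1 → run C
t=5: queue=[C,E,A,D,F] q_used=2 → run C
t=6: queue=[E,A,D,F,C,H] q_used=0 → run E
t=7: queue=[E,A,D,F,C,H] q_used=1 → run E
t=8: queue=[E,A,D,F,C,H] q_used=2 → run E
t=9: queue=[A,D,F,C,H] q_used=0 → run A
t=10: queue=[D,F,C,H] q_used=0 → run D
t=11: queue=[D,F,C,H] q_used=1 → run D
t=12: queue=[D,F,C,H] q_used=2 → run D
t=13: queue=[F,C,H,D] q_used=0 → run F
t=14: queue=[F,C,H,D] q_used=1 → run F
t=15: queue=[F,C,H,D] q_used=2 → run F
t=16: queue=[C,H,D] q_used=0 → run C
t=17: queue=[C,H,D] q_used=1 → run C
t=18: queue=[C,H,D] q_used=2 → run C
t=19: queue=[H,D] q_used=0 → run H
t=20: queue=[H,D] q_used=1 → run H
t=21: queue=[H,D] q_used=2 → run H
t=22: queue=[D,H] q_used=0 → run D
t=23: queue=[D,H] q_used=1 → run D
t=24: queue=[D,H] q_used=2 → run D
t=25: queue=[H,D] q_used=0 → run H
t=26: queue=[H,D] q_used=1 → run H
t=27: queue=[D] q_used=0 → run D
t=28: queue=[D] q_used=1 → run D
t=29: (idle)
t=30: (idle)
t=31: (idle)
t=32: (idle)
t=33: (idle)
t=34: (idle)

completion order = E, A, F, C, H, D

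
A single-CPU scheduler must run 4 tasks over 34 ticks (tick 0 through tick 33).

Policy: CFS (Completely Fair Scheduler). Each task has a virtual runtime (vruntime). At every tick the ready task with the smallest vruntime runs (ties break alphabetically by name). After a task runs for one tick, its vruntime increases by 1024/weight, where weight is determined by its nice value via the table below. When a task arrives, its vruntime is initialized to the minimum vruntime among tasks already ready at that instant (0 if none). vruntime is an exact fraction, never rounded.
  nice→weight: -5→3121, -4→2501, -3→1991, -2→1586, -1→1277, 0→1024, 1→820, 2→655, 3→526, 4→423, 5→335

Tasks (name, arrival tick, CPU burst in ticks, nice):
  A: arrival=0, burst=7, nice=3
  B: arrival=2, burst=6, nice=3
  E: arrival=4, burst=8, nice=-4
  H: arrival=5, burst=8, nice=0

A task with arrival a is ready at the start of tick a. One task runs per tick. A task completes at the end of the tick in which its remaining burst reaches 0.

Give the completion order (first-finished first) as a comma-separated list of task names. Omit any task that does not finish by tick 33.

completion order = E, A, H, B

t=0: vr[A=0] → run A
t=1: vr[A=512/263] → run A
t=2: vr[A=1024/263 B=1024/263] → run A
t=3: vr[A=1536/263 B=1024/263] → run B
t=4: vr[A=1536/263 B=1536/263 E=1536/263] → run A
t=5: vr[A=2048/263 B=1536/263 E=1536/263 H=1536/263] → run B
t=6: vr[A=2048/263 B=2048/263 E=1536/263 H=1536/263] → run E
t=7: vr[A=2048/263 B=2048/263 E=4110848/657763 H=1536/263] → run H
t=8: vr[A=2048/263 B=2048/263 E=4110848/657763 H=1799/263] → run E
t=9: vr[A=2048/263 B=2048/263 E=4380160/657763 H=1799/263] → run E
t=10: vr[A=2048/263 B=2048/263 E=4649472/657763 H=1799/263] → run H
t=11: vr[A=2048/263 B=2048/263 E=4649472/657763 H=2062/263] → run E
t=12: vr[A=2048/263 B=2048/263 E=4918784/657763 H=2062/263] → run E
t=13: vr[A=2048/263 B=2048/263 E=5188096/657763 H=2062/263] → run A
t=14: vr[A=2560/263 B=2048/263 E=5188096/657763 H=2062/263] → run B
t=15: vr[A=2560/263 B=2560/263 E=5188096/657763 H=2062/263] → run H
t=16: vr[A=2560/263 B=2560/263 E=5188096/657763 H=2325/263] → run E
t=17: vr[A=2560/263 B=2560/263 E=5457408/657763 H=2325/263] → run E
t=18: vr[A=2560/263 B=2560/263 E=5726720/657763 H=2325/263] → run E
t=19: vr[A=2560/263 B=2560/263 H=2325/263] → run H
t=20: vr[A=2560/263 B=2560/263 H=2588/263] → run A
t=21: vr[A=3072/263 B=2560/263 H=2588/263] → run B
t=22: vr[A=3072/263 B=3072/263 H=2588/263] → run H
t=23: vr[A=3072/263 B=3072/263 H=2851/263] → run H
t=24: vr[A=3072/263 B=3072/263 H=3114/263] → run A
t=25: vr[B=3072/263 H=3114/263] → run B
t=26: vr[B=3584/263 H=3114/263] → run H
t=27: vr[B=3584/263 H=3377/263] → run H
t=28: vr[B=3584/263] → run B
t=29: (idle)
t=30: (idle)
t=31: (idle)
t=32: (idle)
t=33: (idle)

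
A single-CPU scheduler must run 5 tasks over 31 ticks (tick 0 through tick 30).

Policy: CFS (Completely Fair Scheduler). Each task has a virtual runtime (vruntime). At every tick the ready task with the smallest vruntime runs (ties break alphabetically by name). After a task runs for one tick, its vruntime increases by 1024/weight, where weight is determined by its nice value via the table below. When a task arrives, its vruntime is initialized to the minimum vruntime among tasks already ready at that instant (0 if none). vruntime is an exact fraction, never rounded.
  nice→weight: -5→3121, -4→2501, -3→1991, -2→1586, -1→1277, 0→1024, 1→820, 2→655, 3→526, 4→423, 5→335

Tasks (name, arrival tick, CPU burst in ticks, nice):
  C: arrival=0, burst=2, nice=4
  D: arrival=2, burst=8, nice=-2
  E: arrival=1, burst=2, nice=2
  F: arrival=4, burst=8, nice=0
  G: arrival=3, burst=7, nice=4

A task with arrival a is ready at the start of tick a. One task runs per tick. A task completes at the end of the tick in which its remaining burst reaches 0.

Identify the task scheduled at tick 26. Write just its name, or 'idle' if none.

running at tick 26 = G

t=0: vr[C=0] → run C
t=1: vr[C=1024/423 E=1024/423] → run C
t=2: vr[D=1024/423 E=1024/423] → run D
t=3: vr[D=1028608/335439 E=1024/423 G=1024/423] → run E
t=4: vr[D=1028608/335439 E=1103872/277065 F=1024/423 G=1024/423] → run F
t=5: vr[D=1028608/335439 E=1103872/277065 F=1447/423 G=1024/423] → run G
t=6: vr[D=1028608/335439 E=1103872/277065 F=1447/423 G=2048/423] → run D
t=7: vr[D=1245184/335439 E=1103872/277065 F=1447/423 G=2048/423] → run F
t=8: vr[D=1245184/335439 E=1103872/277065 F=1870/423 G=2048/423] → run D
t=9: vr[D=1461760/335439 E=1103872/277065 F=1870/423 G=2048/423] → run E
t=10: vr[D=1461760/335439 F=1870/423 G=2048/423] → run D
t=11: vr[D=1678336/335439 F=1870/423 G=2048/423] → run F
t=12: vr[D=1678336/335439 F=2293/423 G=2048/423] → run G
t=13: vr[D=1678336/335439 F=2293/423 G=1024/141] → run D
t=14: vr[D=1894912/335439 F=2293/423 G=1024/141] → run F
t=15: vr[D=1894912/335439 F=2716/423 G=1024/141] → run D
t=16: vr[D=2111488/335439 F=2716/423 G=1024/141] → run D
t=17: vr[D=2328064/335439 F=2716/423 G=1024/141] → run F
t=18: vr[D=2328064/335439 F=3139/423 G=1024/141] → run D
t=19: vr[F=3139/423 G=1024/141] → run G
t=20: vr[F=3139/423 G=4096/423] → run F
t=21: vr[F=3562/423 G=4096/423] → run F
t=22: vr[F=3985/423 G=4096/423] → run F
t=23: vr[G=4096/423] → run G
t=24: vr[G=5120/423] → run G
t=25: vr[G=2048/141] → run G
t=26: vr[G=7168/423] → run G
t=27: (idle)
t=28: (idle)
t=29: (idle)
t=30: (idle)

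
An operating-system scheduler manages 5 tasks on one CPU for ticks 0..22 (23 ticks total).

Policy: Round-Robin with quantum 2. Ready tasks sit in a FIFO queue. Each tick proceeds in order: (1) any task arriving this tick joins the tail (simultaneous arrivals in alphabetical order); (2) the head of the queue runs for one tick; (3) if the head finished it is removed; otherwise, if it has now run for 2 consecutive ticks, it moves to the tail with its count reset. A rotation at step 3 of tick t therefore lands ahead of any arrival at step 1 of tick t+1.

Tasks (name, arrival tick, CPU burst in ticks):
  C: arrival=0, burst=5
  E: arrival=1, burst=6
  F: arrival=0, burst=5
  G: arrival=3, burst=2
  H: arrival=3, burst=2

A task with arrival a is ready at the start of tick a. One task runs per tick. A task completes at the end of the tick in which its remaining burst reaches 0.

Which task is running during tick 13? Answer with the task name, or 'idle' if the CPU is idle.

t=0: queue=[C,F] q_used=0 → run C
t=1: queue=[C,F,E] q_used=1 → run C
t=2: queue=[F,E,C] q_used=0 → run F
t=3: queue=[F,E,C,G,H] q_used=1 → run F
t=4: queue=[E,C,G,H,F] q_used=0 → run E
t=5: queue=[E,C,G,H,F] q_used=1 → run E
t=6: queue=[C,G,H,F,E] q_used=0 → run C
t=7: queue=[C,G,H,F,E] q_used=1 → run C
t=8: queue=[G,H,F,E,C] q_used=0 → run G
t=9: queue=[G,H,F,E,C] q_used=1 → run G
t=10: queue=[H,F,E,C] q_used=0 → run H
t=11: queue=[H,F,E,C] q_used=1 → run H
t=12: queue=[F,E,C] q_used=0 → run F
t=13: queue=[F,E,C] q_used=1 → run F
t=14: queue=[E,C,F] q_used=0 → run E
t=15: queue=[E,C,F] q_used=1 → run E
t=16: queue=[C,F,E] q_used=0 → run C
t=17: queue=[F,E] q_used=0 → run F
t=18: queue=[E] q_used=0 → run E
t=19: queue=[E] q_used=1 → run E
t=20: (idle)
t=21: (idle)
t=22: (idle)

running at tick 13 = F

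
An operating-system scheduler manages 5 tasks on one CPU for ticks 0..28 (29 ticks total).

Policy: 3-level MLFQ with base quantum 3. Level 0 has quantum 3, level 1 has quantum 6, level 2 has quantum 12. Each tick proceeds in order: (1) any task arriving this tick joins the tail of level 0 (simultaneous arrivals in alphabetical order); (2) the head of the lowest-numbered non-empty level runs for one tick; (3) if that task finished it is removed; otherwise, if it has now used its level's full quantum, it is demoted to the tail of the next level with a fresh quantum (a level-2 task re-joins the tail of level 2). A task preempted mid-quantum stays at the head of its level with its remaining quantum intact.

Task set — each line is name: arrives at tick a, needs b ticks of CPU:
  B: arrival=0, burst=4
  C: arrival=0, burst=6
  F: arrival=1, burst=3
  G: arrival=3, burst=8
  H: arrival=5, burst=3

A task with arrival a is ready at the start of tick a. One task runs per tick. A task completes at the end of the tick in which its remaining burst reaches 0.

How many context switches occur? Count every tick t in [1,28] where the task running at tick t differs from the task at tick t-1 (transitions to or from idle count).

context switches = 8

t=0: L0/L1/L2 = BC/-/- → run B
t=1: L0/L1/L2 = BCF/-/- → run B
t=2: L0/L1/L2 = BCF/-/- → run B
t=3: L0/L1/L2 = CFG/B/- → run C
t=4: L0/L1/L2 = CFG/B/- → run C
t=5: L0/L1/L2 = CFGH/B/- → run C
t=6: L0/L1/L2 = FGH/BC/- → run F
t=7: L0/L1/L2 = FGH/BC/- → run F
t=8: L0/L1/L2 = FGH/BC/- → run F
t=9: L0/L1/L2 = GH/BC/- → run G
t=10: L0/L1/L2 = GH/BC/- → run G
t=11: L0/L1/L2 = GH/BC/- → run G
t=12: L0/L1/L2 = H/BCG/- → run H
t=13: L0/L1/L2 = H/BCG/- → run H
t=14: L0/L1/L2 = H/BCG/- → run H
t=15: L0/L1/L2 = -/BCG/- → run B
t=16: L0/L1/L2 = -/CG/- → run C
t=17: L0/L1/L2 = -/CG/- → run C
t=18: L0/L1/L2 = -/CG/- → run C
t=19: L0/L1/L2 = -/G/- → run G
t=20: L0/L1/L2 = -/G/- → run G
t=21: L0/L1/L2 = -/G/- → run G
t=22: L0/L1/L2 = -/G/- → run G
t=23: L0/L1/L2 = -/G/- → run G
t=24: (idle)
t=25: (idle)
t=26: (idle)
t=27: (idle)
t=28: (idle)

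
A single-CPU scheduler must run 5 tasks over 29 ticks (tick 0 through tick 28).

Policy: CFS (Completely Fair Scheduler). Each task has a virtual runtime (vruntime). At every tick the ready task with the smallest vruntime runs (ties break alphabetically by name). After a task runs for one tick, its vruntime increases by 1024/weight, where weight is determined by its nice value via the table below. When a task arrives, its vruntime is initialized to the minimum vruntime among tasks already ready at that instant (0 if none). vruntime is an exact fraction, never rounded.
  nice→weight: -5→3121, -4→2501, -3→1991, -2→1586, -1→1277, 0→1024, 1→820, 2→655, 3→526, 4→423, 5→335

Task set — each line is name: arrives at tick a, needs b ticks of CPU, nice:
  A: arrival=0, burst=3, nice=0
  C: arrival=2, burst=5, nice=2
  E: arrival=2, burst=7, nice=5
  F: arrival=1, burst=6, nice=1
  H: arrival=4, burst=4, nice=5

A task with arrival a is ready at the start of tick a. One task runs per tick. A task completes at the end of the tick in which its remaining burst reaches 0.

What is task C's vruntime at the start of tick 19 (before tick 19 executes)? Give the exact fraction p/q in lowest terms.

t=0: vr[A=0] → run A
t=1: vr[A=1 F=1] → run A
t=2: vr[A=2 C=1 E=1 F=1] → run C
t=3: vr[A=2 C=1679/655 E=1 F=1] → run E
t=4: vr[A=2 C=1679/655 E=1359/335 F=1 H=1] → run F
t=5: vr[A=2 C=1679/655 E=1359/335 F=461/205 H=1] → run H
t=6: vr[A=2 C=1679/655 E=1359/335 F=461/205 H=1359/335] → run A
t=7: vr[C=1679/655 E=1359/335 F=461/205 H=1359/335] → run F
t=8: vr[C=1679/655 E=1359/335 F=717/205 H=1359/335] → run C
t=9: vr[C=2703/655 E=1359/335 F=717/205 H=1359/335] → run F
t=10: vr[C=2703/655 E=1359/335 F=973/205 H=1359/335] → run E
t=11: vr[C=2703/655 E=2383/335 F=973/205 H=1359/335] → run H
t=12: vr[C=2703/655 E=2383/335 F=973/205 H=2383/335] → run C
t=13: vr[C=3727/655 E=2383/335 F=973/205 H=2383/335] → run F
t=14: vr[C=3727/655 E=2383/335 F=1229/205 H=2383/335] → run C
t=15: vr[C=4751/655 E=2383/335 F=1229/205 H=2383/335] → run F
t=16: vr[C=4751/655 E=2383/335 F=297/41 H=2383/335] → run E
t=17: vr[C=4751/655 E=3407/335 F=297/41 H=2383/335] → run H
t=18: vr[C=4751/655 E=3407/335 F=297/41 H=3407/335] → run F
t=19: vr[C=4751/655 E=3407/335 H=3407/335] → run C
t=20: vr[E=3407/335 H=3407/335] → run E
t=21: vr[E=4431/335 H=3407/335] → run H
t=22: vr[E=4431/335] → run E
t=23: vr[E=1091/67] → run E
t=24: vr[E=6479/335] → run E
t=25: (idle)
t=26: (idle)
t=27: (idle)
t=28: (idle)

vruntime(C, start of tick 19) = 4751/655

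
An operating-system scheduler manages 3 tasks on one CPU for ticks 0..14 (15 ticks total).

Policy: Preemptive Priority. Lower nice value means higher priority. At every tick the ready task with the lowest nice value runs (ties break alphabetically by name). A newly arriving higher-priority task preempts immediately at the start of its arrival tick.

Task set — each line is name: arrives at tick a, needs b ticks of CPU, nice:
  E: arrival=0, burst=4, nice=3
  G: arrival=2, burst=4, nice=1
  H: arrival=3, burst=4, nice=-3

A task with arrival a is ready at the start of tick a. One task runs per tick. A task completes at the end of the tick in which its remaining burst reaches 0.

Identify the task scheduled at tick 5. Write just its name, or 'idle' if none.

t=0: ready={E} → run E
t=1: ready={E} → run E
t=2: ready={E,G} → run G
t=3: ready={E,G,H} → run H
t=4: ready={E,G,H} → run H
t=5: ready={E,G,H} → run H
t=6: ready={E,G,H} → run H
t=7: ready={E,G} → run G
t=8: ready={E,G} → run G
t=9: ready={E,G} → run G
t=10: ready={E} → run E
t=11: ready={E} → run E
t=12: (idle)
t=13: (idle)
t=14: (idle)

running at tick 5 = H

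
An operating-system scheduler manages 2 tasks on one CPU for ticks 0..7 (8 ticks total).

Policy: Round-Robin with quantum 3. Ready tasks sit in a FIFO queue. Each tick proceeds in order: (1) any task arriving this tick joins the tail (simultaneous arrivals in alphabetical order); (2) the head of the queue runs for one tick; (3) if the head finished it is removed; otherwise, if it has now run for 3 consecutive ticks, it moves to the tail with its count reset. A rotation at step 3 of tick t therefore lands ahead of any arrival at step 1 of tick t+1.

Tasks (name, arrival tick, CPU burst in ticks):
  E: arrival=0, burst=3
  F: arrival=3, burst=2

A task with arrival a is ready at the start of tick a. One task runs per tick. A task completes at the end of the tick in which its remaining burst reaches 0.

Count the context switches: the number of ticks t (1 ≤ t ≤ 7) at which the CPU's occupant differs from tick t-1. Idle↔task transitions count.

t=0: queue=[E] q_used=0 → run E
t=1: queue=[E] q_used=1 → run E
t=2: queue=[E] q_used=2 → run E
t=3: queue=[F] q_used=0 → run F
t=4: queue=[F] q_used=1 → run F
t=5: (idle)
t=6: (idle)
t=7: (idle)

context switches = 2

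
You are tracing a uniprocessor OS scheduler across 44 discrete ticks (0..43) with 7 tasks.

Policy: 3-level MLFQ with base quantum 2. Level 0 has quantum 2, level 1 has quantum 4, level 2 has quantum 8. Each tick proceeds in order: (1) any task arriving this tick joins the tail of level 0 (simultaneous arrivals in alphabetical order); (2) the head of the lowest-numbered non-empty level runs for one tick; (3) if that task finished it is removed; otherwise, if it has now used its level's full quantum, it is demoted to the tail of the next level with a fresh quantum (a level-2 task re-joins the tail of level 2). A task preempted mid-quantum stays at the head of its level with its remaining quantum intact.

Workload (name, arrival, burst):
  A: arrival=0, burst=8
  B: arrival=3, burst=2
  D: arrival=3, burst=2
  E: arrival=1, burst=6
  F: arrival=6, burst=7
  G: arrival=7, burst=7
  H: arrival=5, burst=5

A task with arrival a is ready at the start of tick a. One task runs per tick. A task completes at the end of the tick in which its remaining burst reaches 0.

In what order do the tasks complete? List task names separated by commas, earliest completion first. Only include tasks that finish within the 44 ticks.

t=0: L0/L1/L2 = A/-/- → run A
t=1: L0/L1/L2 = AE/-/- → run A
t=2: L0/L1/L2 = E/A/- → run E
t=3: L0/L1/L2 = EBD/A/- → run E
t=4: L0/L1/L2 = BD/AE/- → run B
t=5: L0/L1/L2 = BDH/AE/- → run B
t=6: L0/L1/L2 = DHF/AE/- → run D
t=7: L0/L1/L2 = DHFG/AE/- → run D
t=8: L0/L1/L2 = HFG/AE/- → run H
t=9: L0/L1/L2 = HFG/AE/- → run H
t=10: L0/L1/L2 = FG/AEH/- → run F
t=11: L0/L1/L2 = FG/AEH/- → run F
t=12: L0/L1/L2 = G/AEHF/- → run G
t=13: L0/L1/L2 = G/AEHF/- → run G
t=14: L0/L1/L2 = -/AEHFG/- → run A
t=15: L0/L1/L2 = -/AEHFG/- → run A
t=16: L0/L1/L2 = -/AEHFG/- → run A
t=17: L0/L1/L2 = -/AEHFG/- → run A
t=18: L0/L1/L2 = -/EHFG/A → run E
t=19: L0/L1/L2 = -/EHFG/A → run E
t=20: L0/L1/L2 = -/EHFG/A → run E
t=21: L0/L1/L2 = -/EHFG/A → run E
t=22: L0/L1/L2 = -/HFG/A → run H
t=23: L0/L1/L2 = -/HFG/A → run H
t=24: L0/L1/L2 = -/HFG/A → run H
t=25: L0/L1/L2 = -/FG/A → run F
t=26: L0/L1/L2 = -/FG/A → run F
t=27: L0/L1/L2 = -/FG/A → run F
t=28: L0/L1/L2 = -/FG/A → run F
t=29: L0/L1/L2 = -/G/AF → run G
t=30: L0/L1/L2 = -/G/AF → run G
t=31: L0/L1/L2 = -/G/AF → run G
t=32: L0/L1/L2 = -/G/AF → run G
t=33: L0/L1/L2 = -/-/AFG → run A
t=34: L0/L1/L2 = -/-/AFG → run A
t=35: L0/L1/L2 = -/-/FG → run F
t=36: L0/L1/L2 = -/-/G → run G
t=37: (idle)
t=38: (idle)
t=39: (idle)
t=40: (idle)
t=41: (idle)
t=42: (idle)
t=43: (idle)

completion order = B, D, E, H, A, F, G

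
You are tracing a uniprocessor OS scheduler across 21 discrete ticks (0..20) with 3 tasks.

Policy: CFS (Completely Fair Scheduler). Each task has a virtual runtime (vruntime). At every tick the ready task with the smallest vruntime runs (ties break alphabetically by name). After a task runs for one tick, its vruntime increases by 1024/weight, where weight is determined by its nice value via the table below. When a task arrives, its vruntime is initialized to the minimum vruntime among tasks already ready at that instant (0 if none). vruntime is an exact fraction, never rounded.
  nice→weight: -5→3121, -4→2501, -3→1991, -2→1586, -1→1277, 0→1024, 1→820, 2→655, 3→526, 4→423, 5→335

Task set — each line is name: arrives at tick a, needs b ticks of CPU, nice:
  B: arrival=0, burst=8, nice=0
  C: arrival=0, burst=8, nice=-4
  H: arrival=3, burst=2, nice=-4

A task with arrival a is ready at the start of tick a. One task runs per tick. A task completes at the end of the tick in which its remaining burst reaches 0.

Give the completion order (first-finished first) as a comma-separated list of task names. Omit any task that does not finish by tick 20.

completion order = H, C, B

t=0: vr[B=0 C=0] → run B
t=1: vr[B=1 C=0] → run C
t=2: vr[B=1 C=1024/2501] → run C
t=3: vr[B=1 C=2048/2501 H=2048/2501] → run C
t=4: vr[B=1 C=3072/2501 H=2048/2501] → run H
t=5: vr[B=1 C=3072/2501 H=3072/2501] → run B
t=6: vr[B=2 C=3072/2501 H=3072/2501] → run C
t=7: vr[B=2 C=4096/2501 H=3072/2501] → run H
t=8: vr[B=2 C=4096/2501] → run C
t=9: vr[B=2 C=5120/2501] → run B
t=10: vr[B=3 C=5120/2501] → run C
t=11: vr[B=3 C=6144/2501] → run C
t=12: vr[B=3 C=7168/2501] → run C
t=13: vr[B=3] → run B
t=14: vr[B=4] → run B
t=15: vr[B=5] → run B
t=16: vr[B=6] → run B
t=17: vr[B=7] → run B
t=18: (idle)
t=19: (idle)
t=20: (idle)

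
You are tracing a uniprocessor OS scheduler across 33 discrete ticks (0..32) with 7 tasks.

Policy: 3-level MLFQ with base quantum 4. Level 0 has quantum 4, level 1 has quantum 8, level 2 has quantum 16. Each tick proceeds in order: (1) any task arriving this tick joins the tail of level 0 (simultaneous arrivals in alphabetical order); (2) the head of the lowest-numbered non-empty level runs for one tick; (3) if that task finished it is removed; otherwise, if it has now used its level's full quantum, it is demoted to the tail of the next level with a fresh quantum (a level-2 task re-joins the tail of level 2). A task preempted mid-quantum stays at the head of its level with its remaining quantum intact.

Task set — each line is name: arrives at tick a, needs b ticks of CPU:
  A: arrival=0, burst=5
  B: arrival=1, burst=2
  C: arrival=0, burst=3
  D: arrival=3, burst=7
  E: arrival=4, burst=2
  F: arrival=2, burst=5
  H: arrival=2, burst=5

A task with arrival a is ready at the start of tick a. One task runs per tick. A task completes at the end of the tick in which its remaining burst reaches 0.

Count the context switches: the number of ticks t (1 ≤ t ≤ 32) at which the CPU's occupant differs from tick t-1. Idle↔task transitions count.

t=0: L0/L1/L2 = AC/-/- → run A
t=1: L0/L1/L2 = ACB/-/- → run A
t=2: L0/L1/L2 = ACBFH/-/- → run A
t=3: L0/L1/L2 = ACBFHD/-/- → run A
t=4: L0/L1/L2 = CBFHDE/A/- → run C
t=5: L0/L1/L2 = CBFHDE/A/- → run C
t=6: L0/L1/L2 = CBFHDE/A/- → run C
t=7: L0/L1/L2 = BFHDE/A/- → run B
t=8: L0/L1/L2 = BFHDE/A/- → run B
t=9: L0/L1/L2 = FHDE/A/- → run F
t=10: L0/L1/L2 = FHDE/A/- → run F
t=11: L0/L1/L2 = FHDE/A/- → run F
t=12: L0/L1/L2 = FHDE/A/- → run F
t=13: L0/L1/L2 = HDE/AF/- → run H
t=14: L0/L1/L2 = HDE/AF/- → run H
t=15: L0/L1/L2 = HDE/AF/- → run H
t=16: L0/L1/L2 = HDE/AF/- → run H
t=17: L0/L1/L2 = DE/AFH/- → run D
t=18: L0/L1/L2 = DE/AFH/- → run D
t=19: L0/L1/L2 = DE/AFH/- → run D
t=20: L0/L1/L2 = DE/AFH/- → run D
t=21: L0/L1/L2 = E/AFHD/- → run E
t=22: L0/L1/L2 = E/AFHD/- → run E
t=23: L0/L1/L2 = -/AFHD/- → run A
t=24: L0/L1/L2 = -/FHD/- → run F
t=25: L0/L1/L2 = -/HD/- → run H
t=26: L0/L1/L2 = -/D/- → run D
t=27: L0/L1/L2 = -/D/- → run D
t=28: L0/L1/L2 = -/D/- → run D
t=29: (idle)
t=30: (idle)
t=31: (idle)
t=32: (idle)

context switches = 11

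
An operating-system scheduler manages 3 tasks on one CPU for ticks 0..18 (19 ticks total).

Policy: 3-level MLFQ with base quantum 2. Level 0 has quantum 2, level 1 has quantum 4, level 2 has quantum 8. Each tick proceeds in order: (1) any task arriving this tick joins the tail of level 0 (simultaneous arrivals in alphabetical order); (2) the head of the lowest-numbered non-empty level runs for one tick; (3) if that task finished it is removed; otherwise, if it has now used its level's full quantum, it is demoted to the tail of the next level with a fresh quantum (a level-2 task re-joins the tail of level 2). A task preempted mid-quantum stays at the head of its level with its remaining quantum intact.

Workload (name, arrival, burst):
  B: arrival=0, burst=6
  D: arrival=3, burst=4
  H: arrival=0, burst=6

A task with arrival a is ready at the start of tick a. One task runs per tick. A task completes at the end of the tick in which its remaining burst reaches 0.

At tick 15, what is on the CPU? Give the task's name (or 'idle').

t=0: L0/L1/L2 = BH/-/- → run B
t=1: L0/L1/L2 = BH/-/- → run B
t=2: L0/L1/L2 = H/B/- → run H
t=3: L0/L1/L2 = HD/B/- → run H
t=4: L0/L1/L2 = D/BH/- → run D
t=5: L0/L1/L2 = D/BH/- → run D
t=6: L0/L1/L2 = -/BHD/- → run B
t=7: L0/L1/L2 = -/BHD/- → run B
t=8: L0/L1/L2 = -/BHD/- → run B
t=9: L0/L1/L2 = -/BHD/- → run B
t=10: L0/L1/L2 = -/HD/- → run H
t=11: L0/L1/L2 = -/HD/- → run H
t=12: L0/L1/L2 = -/HD/- → run H
t=13: L0/L1/L2 = -/HD/- → run H
t=14: L0/L1/L2 = -/D/- → run D
t=15: L0/L1/L2 = -/D/- → run D
t=16: (idle)
t=17: (idle)
t=18: (idle)

running at tick 15 = D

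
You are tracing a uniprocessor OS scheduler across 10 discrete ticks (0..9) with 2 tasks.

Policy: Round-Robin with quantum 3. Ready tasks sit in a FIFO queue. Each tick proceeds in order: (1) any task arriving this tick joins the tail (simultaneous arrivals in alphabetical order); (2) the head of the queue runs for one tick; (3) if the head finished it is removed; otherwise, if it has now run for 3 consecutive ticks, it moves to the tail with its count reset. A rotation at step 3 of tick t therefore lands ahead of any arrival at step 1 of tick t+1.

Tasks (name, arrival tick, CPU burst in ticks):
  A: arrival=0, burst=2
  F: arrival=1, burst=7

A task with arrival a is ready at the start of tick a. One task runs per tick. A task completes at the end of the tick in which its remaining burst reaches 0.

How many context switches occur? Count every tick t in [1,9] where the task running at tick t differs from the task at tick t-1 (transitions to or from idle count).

context switches = 2

t=0: queue=[A] q_used=0 → run A
t=1: queue=[A,F] q_used=1 → run A
t=2: queue=[F] q_used=0 → run F
t=3: queue=[F] q_used=1 → run F
t=4: queue=[F] q_used=2 → run F
t=5: queue=[F] q_used=0 → run F
t=6: queue=[F] q_used=1 → run F
t=7: queue=[F] q_used=2 → run F
t=8: queue=[F] q_used=0 → run F
t=9: (idle)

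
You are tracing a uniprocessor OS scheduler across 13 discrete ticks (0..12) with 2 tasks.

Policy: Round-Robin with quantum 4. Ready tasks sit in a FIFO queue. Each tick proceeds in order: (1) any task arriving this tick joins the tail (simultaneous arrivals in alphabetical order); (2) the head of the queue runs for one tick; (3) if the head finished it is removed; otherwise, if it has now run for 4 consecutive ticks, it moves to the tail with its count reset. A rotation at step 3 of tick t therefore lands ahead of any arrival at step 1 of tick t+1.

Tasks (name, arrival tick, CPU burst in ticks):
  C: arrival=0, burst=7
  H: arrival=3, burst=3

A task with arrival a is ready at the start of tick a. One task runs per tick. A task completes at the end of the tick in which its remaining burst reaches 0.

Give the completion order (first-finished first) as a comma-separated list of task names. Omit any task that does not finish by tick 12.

t=0: queue=[C] q_used=0 → run C
t=1: queue=[C] q_used=1 → run C
t=2: queue=[C] q_used=2 → run C
t=3: queue=[C,H] q_used=3 → run C
t=4: queue=[H,C] q_used=0 → run H
t=5: queue=[H,C] q_used=1 → run H
t=6: queue=[H,C] q_used=2 → run H
t=7: queue=[C] q_used=0 → run C
t=8: queue=[C] q_used=1 → run C
t=9: queue=[C] q_used=2 → run C
t=10: (idle)
t=11: (idle)
t=12: (idle)

completion order = H, C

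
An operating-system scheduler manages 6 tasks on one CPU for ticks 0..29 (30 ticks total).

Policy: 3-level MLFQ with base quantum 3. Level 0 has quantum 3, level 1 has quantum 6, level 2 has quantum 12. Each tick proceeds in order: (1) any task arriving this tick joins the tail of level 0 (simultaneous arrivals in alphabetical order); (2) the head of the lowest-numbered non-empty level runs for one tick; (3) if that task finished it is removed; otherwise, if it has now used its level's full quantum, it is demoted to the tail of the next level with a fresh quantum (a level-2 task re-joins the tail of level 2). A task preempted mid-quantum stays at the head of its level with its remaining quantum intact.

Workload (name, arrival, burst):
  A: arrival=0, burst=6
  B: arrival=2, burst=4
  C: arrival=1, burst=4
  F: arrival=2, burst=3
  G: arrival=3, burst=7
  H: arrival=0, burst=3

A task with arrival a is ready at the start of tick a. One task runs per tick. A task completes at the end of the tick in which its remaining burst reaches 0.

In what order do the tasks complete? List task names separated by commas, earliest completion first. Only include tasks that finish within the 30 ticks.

t=0: L0/L1/L2 = AH/-/- → run A
t=1: L0/L1/L2 = AHC/-/- → run A
t=2: L0/L1/L2 = AHCBF/-/- → run A
t=3: L0/L1/L2 = HCBFG/A/- → run H
t=4: L0/L1/L2 = HCBFG/A/- → run H
t=5: L0/L1/L2 = HCBFG/A/- → run H
t=6: L0/L1/L2 = CBFG/A/- → run C
t=7: L0/L1/L2 = CBFG/A/- → run C
t=8: L0/L1/L2 = CBFG/A/- → run C
t=9: L0/L1/L2 = BFG/AC/- → run B
t=10: L0/L1/L2 = BFG/AC/- → run B
t=11: L0/L1/L2 = BFG/AC/- → run B
t=12: L0/L1/L2 = FG/ACB/- → run F
t=13: L0/L1/L2 = FG/ACB/- → run F
t=14: L0/L1/L2 = FG/ACB/- → run F
t=15: L0/L1/L2 = G/ACB/- → run G
t=16: L0/L1/L2 = G/ACB/- → run G
t=17: L0/L1/L2 = G/ACB/- → run G
t=18: L0/L1/L2 = -/ACBG/- → run A
t=19: L0/L1/L2 = -/ACBG/- → run A
t=20: L0/L1/L2 = -/ACBG/- → run A
t=21: L0/L1/L2 = -/CBG/- → run C
t=22: L0/L1/L2 = -/BG/- → run B
t=23: L0/L1/L2 = -/G/- → run G
t=24: L0/L1/L2 = -/G/- → run G
t=25: L0/L1/L2 = -/G/- → run G
t=26: L0/L1/L2 = -/G/- → run G
t=27: (idle)
t=28: (idle)
t=29: (idle)

completion order = H, F, A, C, B, G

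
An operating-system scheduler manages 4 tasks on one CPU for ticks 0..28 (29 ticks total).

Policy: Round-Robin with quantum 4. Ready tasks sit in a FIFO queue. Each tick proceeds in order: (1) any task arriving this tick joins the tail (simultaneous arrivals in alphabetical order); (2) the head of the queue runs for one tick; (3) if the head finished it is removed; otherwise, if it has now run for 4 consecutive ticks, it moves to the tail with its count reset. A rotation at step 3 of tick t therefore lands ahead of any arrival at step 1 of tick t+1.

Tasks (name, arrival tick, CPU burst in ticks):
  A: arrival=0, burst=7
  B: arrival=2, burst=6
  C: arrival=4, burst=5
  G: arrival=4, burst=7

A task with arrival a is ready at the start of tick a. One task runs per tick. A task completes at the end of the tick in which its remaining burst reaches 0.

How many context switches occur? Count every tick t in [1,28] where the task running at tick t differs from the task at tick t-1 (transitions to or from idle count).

t=0: queue=[A] q_used=0 → run A
t=1: queue=[A] q_used=1 → run A
t=2: queue=[A,B] q_used=2 → run A
t=3: queue=[A,B] q_used=3 → run A
t=4: queue=[B,A,C,G] q_used=0 → run B
t=5: queue=[B,A,C,G] q_used=1 → run B
t=6: queue=[B,A,C,G] q_used=2 → run B
t=7: queue=[B,A,C,G] q_used=3 → run B
t=8: queue=[A,C,G,B] q_used=0 → run A
t=9: queue=[A,C,G,B] q_used=1 → run A
t=10: queue=[A,C,G,B] q_used=2 → run A
t=11: queue=[C,G,B] q_used=0 → run C
t=12: queue=[C,G,B] q_used=1 → run C
t=13: queue=[C,G,B] q_used=2 → run C
t=14: queue=[C,G,B] q_used=3 → run C
t=15: queue=[G,B,C] q_used=0 → run G
t=16: queue=[G,B,C] q_used=1 → run G
t=17: queue=[G,B,C] q_used=2 → run G
t=18: queue=[G,B,C] q_used=3 → run G
t=19: queue=[B,C,G] q_used=0 → run B
t=20: queue=[B,C,G] q_used=1 → run B
t=21: queue=[C,G] q_used=0 → run C
t=22: queue=[G] q_used=0 → run G
t=23: queue=[G] q_used=1 → run G
t=24: queue=[G] q_used=2 → run G
t=25: (idle)
t=26: (idle)
t=27: (idle)
t=28: (idle)

context switches = 8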